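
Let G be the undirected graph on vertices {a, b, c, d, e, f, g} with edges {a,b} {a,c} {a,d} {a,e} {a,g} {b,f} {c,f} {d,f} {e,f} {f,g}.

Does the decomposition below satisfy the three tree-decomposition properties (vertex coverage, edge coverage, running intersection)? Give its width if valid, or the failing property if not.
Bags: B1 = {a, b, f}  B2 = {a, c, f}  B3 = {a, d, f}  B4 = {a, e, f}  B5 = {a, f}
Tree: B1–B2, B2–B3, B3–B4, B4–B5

No — vertex g appears in no bag.

A tree decomposition must satisfy three properties: every vertex lies in some bag; for every edge, both endpoints lie together in some bag; and for every vertex, the bags containing it form a connected subtree. Here vertex g appears in no bag, so the decomposition is invalid.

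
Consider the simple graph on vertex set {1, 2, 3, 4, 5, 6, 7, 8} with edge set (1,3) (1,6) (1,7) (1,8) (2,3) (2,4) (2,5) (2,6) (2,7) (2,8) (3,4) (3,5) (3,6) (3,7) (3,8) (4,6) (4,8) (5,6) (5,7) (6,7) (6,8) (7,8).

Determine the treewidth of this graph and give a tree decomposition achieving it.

Every bag has size at most 5, so the width is 5 − 1 = 4 and tw(G) ≤ 4. For the lower bound, the 5 vertices {1, 3, 6, 7, 8} are pairwise adjacent, and any tree decomposition puts a clique entirely inside one bag — forcing width ≥ 4. Therefore the treewidth is 4.

Treewidth 4.
One optimal decomposition is:
Bags: B1 = {2, 3, 6, 7, 8}  B2 = {2, 3, 5, 6, 7}  B3 = {1, 3, 6, 7, 8}  B4 = {2, 3, 4, 6, 8}
Tree: B1–B2, B1–B3, B1–B4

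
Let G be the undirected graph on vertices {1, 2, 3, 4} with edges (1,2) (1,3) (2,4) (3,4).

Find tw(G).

A width-2 tree decomposition is:
Bags: B1 = {1, 3, 4}  B2 = {1, 2, 4}
Tree: B1–B2
Every bag has size at most 3, so the width is 3 − 1 = 2 and tw(G) ≤ 2. For the lower bound, G contains the cycle 1–3–4–2–1, so G is not a forest; only forests have treewidth ≤ 1, hence tw(G) ≥ 2. Combining the bounds, tw(G) = 2.

2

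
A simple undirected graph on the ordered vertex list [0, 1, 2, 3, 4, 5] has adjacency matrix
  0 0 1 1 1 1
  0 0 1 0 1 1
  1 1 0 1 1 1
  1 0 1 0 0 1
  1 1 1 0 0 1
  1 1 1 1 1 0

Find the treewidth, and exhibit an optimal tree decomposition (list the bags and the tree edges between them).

Treewidth 3.
One such decomposition:
Bags: B1 = {0, 2, 4, 5}  B2 = {1, 2, 4, 5}  B3 = {0, 2, 3, 5}
Tree: B1–B2, B1–B3

The largest bag has 4 vertices, giving width 3; this decomposition certifies tw(G) ≤ 3. On the other hand G contains the 4-clique {0, 2, 3, 5}. A clique must lie in a single bag of any decomposition, so no decomposition can have width below 3. Hence tw(G) = 3 exactly.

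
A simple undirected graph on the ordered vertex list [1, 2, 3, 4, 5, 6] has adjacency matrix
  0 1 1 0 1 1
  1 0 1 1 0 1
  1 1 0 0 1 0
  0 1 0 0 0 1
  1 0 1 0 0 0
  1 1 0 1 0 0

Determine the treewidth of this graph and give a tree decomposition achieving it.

Treewidth 2.
One optimal decomposition is:
Bags: B1 = {1, 2, 6}  B2 = {1, 2, 3}  B3 = {2, 4, 6}  B4 = {1, 3, 5}
Tree: B1–B2, B1–B3, B2–B4

Each bag holds 3 vertices, so the decomposition has width 2, which upper-bounds the treewidth. On the other hand G contains the 3-clique {1, 2, 3}. A clique must lie in a single bag of any decomposition, so no decomposition can have width below 2. The upper and lower bounds meet at 2, so that is the treewidth.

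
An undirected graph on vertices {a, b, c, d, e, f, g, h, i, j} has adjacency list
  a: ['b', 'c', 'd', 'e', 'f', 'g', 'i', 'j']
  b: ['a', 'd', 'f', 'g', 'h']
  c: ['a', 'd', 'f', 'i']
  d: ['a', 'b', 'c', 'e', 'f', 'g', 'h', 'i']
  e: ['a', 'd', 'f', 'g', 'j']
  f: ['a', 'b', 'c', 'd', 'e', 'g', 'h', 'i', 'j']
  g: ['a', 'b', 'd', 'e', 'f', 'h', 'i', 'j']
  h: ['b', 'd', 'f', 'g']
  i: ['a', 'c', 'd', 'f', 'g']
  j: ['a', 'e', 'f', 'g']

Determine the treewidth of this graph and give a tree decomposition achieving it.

Every bag has size at most 5, so the width is 5 − 1 = 4 and tw(G) ≤ 4. On the other hand G contains the 5-clique {b, d, f, g, h}. A clique must lie in a single bag of any decomposition, so no decomposition can have width below 4. The upper and lower bounds meet at 4, so that is the treewidth.

Treewidth 4.
One optimal decomposition is:
Bags: B1 = {a, d, f, g, i}  B2 = {a, b, d, f, g}  B3 = {a, c, d, f, i}  B4 = {a, d, e, f, g}  B5 = {a, e, f, g, j}  B6 = {b, d, f, g, h}
Tree: B1–B2, B1–B3, B2–B4, B4–B5, B2–B6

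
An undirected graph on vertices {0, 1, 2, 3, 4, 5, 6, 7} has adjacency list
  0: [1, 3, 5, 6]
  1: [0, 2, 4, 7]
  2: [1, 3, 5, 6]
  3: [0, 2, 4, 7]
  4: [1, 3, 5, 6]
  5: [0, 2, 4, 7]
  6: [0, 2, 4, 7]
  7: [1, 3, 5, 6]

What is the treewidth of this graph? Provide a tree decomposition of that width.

Treewidth 4.
One such decomposition:
Bags: B1 = {1, 2, 3, 5, 6}  B2 = {1, 3, 4, 5, 6}  B3 = {0, 1, 3, 5, 6}  B4 = {1, 3, 5, 6, 7}
Tree: B1–B2, B2–B3, B3–B4

The largest bag has 5 vertices, giving width 4; this decomposition certifies tw(G) ≤ 4. For the lower bound: the 5 vertex sets {1,2}, {4,6}, {0,3}, {5}, {7} are disjoint, each induces a connected subgraph, and every pair is joined by at least one edge of G. Contracting each set to a single vertex therefore yields K_{5} as a minor, and since treewidth is minor-monotone, tw(G) ≥ tw(K_{5}) = 4. The upper and lower bounds meet at 4, so that is the treewidth.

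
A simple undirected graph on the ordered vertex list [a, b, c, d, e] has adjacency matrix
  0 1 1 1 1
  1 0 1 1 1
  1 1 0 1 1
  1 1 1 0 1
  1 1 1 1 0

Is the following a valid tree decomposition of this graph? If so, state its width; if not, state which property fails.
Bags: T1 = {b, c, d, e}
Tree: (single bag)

A tree decomposition must satisfy three properties: every vertex lies in some bag; for every edge, both endpoints lie together in some bag; and for every vertex, the bags containing it form a connected subtree. Here vertex a appears in no bag, so the decomposition is invalid.

No — vertex a appears in no bag.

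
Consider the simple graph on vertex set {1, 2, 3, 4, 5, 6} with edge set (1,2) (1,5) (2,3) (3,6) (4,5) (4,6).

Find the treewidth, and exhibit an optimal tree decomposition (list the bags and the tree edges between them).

Every bag has size at most 3, so the width is 3 − 1 = 2 and tw(G) ≤ 2. Since 5–1–2–3–6–4–5 is a cycle in G, G is not acyclic. Forests are exactly the graphs of treewidth ≤ 1, so tw(G) ≥ 2. Therefore the treewidth is 2.

Treewidth 2.
Bags: B1 = {1, 2, 5}  B2 = {2, 3, 5}  B3 = {3, 5, 6}  B4 = {4, 5, 6}
Tree: B1–B2, B2–B3, B3–B4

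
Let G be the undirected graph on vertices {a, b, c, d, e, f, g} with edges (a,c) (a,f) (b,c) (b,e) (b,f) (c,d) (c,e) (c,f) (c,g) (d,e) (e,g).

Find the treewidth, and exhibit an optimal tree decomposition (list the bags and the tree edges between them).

Treewidth 2.
One optimal decomposition is:
Bags: B1 = {b, c, e}  B2 = {b, c, f}  B3 = {c, e, g}  B4 = {a, c, f}  B5 = {c, d, e}
Tree: B1–B2, B1–B3, B2–B4, B1–B5

Every bag has size at most 3, so the width is 3 − 1 = 2 and tw(G) ≤ 2. For the lower bound, the 3 vertices {a, c, f} are pairwise adjacent, and any tree decomposition puts a clique entirely inside one bag — forcing width ≥ 2. Combining the bounds, tw(G) = 2.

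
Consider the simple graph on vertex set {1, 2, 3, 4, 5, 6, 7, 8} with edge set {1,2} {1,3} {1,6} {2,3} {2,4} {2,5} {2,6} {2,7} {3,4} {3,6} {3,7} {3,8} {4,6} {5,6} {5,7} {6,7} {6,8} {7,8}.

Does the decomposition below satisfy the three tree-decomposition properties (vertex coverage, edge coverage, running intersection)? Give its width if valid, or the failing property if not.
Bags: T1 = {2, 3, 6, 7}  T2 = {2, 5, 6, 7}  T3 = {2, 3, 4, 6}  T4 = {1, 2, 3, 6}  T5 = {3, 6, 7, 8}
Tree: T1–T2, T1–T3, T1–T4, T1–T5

Yes; width 3.

Vertex coverage: the bags together contain {1, 2, 3, 4, 5, 6, 7, 8}, the full vertex set. Edge coverage: each edge of G has both endpoints in at least one bag. Running intersection: for every vertex, the bags containing it form a connected subtree. All three properties hold, so this is a valid tree decomposition of width max|bag| − 1 = 3, and hence tw(G) ≤ 3.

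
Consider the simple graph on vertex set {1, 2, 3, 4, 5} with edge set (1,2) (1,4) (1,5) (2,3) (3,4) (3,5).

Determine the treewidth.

2

A width-2 tree decomposition is:
Bags: B1 = {1, 3, 4}  B2 = {1, 3, 5}  B3 = {1, 2, 3}
Tree: B1–B2, B2–B3
The largest bag has 3 vertices, giving width 2; this decomposition certifies tw(G) ≤ 2. Since 3–4–1–5–3 is a cycle in G, G is not acyclic. Forests are exactly the graphs of treewidth ≤ 1, so tw(G) ≥ 2. The upper and lower bounds meet at 2, so that is the treewidth.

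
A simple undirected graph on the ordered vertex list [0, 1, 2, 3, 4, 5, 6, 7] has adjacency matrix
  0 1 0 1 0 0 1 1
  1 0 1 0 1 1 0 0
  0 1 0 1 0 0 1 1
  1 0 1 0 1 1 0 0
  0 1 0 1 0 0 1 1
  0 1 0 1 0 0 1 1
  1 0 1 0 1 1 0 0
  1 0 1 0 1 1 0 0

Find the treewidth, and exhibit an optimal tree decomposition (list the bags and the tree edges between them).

Treewidth 4.
One such decomposition:
Bags: B1 = {0, 2, 3, 4, 5}  B2 = {0, 1, 2, 4, 5}  B3 = {0, 2, 4, 5, 7}  B4 = {0, 2, 4, 5, 6}
Tree: B1–B2, B2–B3, B3–B4

Every bag has size at most 5, so the width is 5 − 1 = 4 and tw(G) ≤ 4. For the lower bound: the 5 vertex sets {3,5}, {0,1}, {2,7}, {4}, {6} are disjoint, each induces a connected subgraph, and every pair is joined by at least one edge of G. Contracting each set to a single vertex therefore yields K_{5} as a minor, and since treewidth is minor-monotone, tw(G) ≥ tw(K_{5}) = 4. Therefore the treewidth is 4.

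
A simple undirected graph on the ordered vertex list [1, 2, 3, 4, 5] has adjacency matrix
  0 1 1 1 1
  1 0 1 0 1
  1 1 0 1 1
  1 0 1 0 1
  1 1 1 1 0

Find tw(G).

A width-3 tree decomposition is:
Bags: B1 = {1, 3, 4, 5}  B2 = {1, 2, 3, 5}
Tree: B1–B2
Each bag holds 4 vertices, so the decomposition has width 3, which upper-bounds the treewidth. For the lower bound, the 4 vertices {1, 2, 3, 5} are pairwise adjacent, and any tree decomposition puts a clique entirely inside one bag — forcing width ≥ 3. Therefore the treewidth is 3.

3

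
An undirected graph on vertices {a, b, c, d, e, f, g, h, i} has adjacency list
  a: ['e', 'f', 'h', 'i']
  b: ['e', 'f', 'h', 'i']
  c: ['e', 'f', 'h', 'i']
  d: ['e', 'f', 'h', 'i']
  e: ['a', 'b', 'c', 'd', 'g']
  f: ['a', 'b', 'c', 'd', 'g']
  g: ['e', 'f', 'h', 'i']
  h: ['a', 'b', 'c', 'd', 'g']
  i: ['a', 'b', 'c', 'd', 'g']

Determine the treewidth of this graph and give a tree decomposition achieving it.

Each bag holds 5 vertices, so the decomposition has width 4, which upper-bounds the treewidth. For the lower bound: the 5 vertex sets {d,e}, {a,h}, {f,g}, {i}, {c} are disjoint, each induces a connected subgraph, and every pair is joined by at least one edge of G. Contracting each set to a single vertex therefore yields K_{5} as a minor, and since treewidth is minor-monotone, tw(G) ≥ tw(K_{5}) = 4. Therefore the treewidth is 4.

Treewidth 4.
Bags: B1 = {d, e, f, h, i}  B2 = {a, e, f, h, i}  B3 = {e, f, g, h, i}  B4 = {c, e, f, h, i}  B5 = {b, e, f, h, i}
Tree: B1–B2, B2–B3, B3–B4, B4–B5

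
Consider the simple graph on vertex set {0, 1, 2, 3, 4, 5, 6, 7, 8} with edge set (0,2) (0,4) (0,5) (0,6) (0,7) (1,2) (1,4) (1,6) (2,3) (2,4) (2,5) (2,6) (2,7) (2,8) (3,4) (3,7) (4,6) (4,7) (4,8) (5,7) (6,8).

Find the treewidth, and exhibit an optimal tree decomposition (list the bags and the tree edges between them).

Each bag holds 4 vertices, so the decomposition has width 3, which upper-bounds the treewidth. Conversely, {2, 3, 4, 7} is a clique of size 4, and the vertices of any clique must share a bag in every tree decomposition; so some bag has ≥ 4 vertices and tw(G) ≥ 3. The upper and lower bounds meet at 3, so that is the treewidth.

Treewidth 3.
One optimal decomposition is:
Bags: B1 = {2, 4, 6, 8}  B2 = {1, 2, 4, 6}  B3 = {0, 2, 4, 6}  B4 = {0, 2, 4, 7}  B5 = {2, 3, 4, 7}  B6 = {0, 2, 5, 7}
Tree: B1–B2, B1–B3, B3–B4, B4–B5, B4–B6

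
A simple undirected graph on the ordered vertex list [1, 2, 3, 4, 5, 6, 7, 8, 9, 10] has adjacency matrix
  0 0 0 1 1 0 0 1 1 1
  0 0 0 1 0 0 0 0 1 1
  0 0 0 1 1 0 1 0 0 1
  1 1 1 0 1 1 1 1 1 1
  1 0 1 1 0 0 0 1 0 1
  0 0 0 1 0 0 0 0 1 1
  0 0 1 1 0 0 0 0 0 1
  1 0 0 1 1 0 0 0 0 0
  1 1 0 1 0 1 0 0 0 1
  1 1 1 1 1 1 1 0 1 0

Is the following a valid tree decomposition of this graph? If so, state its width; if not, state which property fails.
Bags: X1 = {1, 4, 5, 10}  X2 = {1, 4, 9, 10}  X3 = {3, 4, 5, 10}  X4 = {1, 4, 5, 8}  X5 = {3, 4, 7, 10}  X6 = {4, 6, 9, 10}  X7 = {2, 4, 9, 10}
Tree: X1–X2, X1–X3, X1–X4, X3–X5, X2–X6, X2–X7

Yes; width 3.

Vertex coverage: the bags together contain {1, 2, 3, 4, 5, 6, 7, 8, 9, 10}, the full vertex set. Edge coverage: each edge of G has both endpoints in at least one bag. Running intersection: for every vertex, the bags containing it form a connected subtree. All three properties hold, so this is a valid tree decomposition of width max|bag| − 1 = 3, and hence tw(G) ≤ 3.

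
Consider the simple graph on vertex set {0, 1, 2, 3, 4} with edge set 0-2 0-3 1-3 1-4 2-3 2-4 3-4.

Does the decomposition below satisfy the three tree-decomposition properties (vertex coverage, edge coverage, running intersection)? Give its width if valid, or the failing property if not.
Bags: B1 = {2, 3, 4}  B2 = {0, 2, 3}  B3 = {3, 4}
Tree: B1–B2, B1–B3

No — vertex 1 appears in no bag.

A tree decomposition must satisfy three properties: every vertex lies in some bag; for every edge, both endpoints lie together in some bag; and for every vertex, the bags containing it form a connected subtree. Here vertex 1 appears in no bag, so the decomposition is invalid.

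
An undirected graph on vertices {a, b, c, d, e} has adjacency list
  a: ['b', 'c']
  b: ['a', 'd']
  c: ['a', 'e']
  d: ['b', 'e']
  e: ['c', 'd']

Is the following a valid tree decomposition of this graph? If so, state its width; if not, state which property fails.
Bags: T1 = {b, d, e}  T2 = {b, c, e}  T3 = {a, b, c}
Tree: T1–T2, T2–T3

Yes; width 2.

Every vertex of G appears in some bag (union = {a, b, c, d, e}); every edge is covered by a bag; and for each vertex v the set of bags containing v is connected in the bag tree. The decomposition is therefore valid. The largest bag has 3 vertices, so the width is 2.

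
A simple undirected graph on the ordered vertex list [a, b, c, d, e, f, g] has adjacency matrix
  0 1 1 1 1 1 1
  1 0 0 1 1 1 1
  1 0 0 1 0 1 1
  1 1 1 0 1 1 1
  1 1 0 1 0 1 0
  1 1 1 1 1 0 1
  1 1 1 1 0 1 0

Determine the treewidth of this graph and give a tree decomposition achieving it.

Treewidth 4.
One such decomposition:
Bags: B1 = {a, b, d, e, f}  B2 = {a, b, d, f, g}  B3 = {a, c, d, f, g}
Tree: B1–B2, B2–B3

Each bag holds 5 vertices, so the decomposition has width 4, which upper-bounds the treewidth. On the other hand G contains the 5-clique {a, c, d, f, g}. A clique must lie in a single bag of any decomposition, so no decomposition can have width below 4. Hence tw(G) = 4 exactly.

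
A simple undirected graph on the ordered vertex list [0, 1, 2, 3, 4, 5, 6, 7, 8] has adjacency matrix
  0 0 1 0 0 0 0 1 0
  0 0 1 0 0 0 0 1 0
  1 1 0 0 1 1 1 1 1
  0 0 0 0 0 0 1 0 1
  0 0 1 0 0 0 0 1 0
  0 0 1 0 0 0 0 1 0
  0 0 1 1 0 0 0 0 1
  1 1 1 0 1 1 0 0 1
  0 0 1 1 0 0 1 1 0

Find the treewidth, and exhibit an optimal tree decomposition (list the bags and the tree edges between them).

Each bag holds 3 vertices, so the decomposition has width 2, which upper-bounds the treewidth. For the lower bound, the 3 vertices {2, 6, 8} are pairwise adjacent, and any tree decomposition puts a clique entirely inside one bag — forcing width ≥ 2. Hence tw(G) = 2 exactly.

Treewidth 2.
Bags: B1 = {2, 7, 8}  B2 = {1, 2, 7}  B3 = {2, 6, 8}  B4 = {0, 2, 7}  B5 = {2, 5, 7}  B6 = {2, 4, 7}  B7 = {3, 6, 8}
Tree: B1–B2, B1–B3, B1–B4, B4–B5, B2–B6, B3–B7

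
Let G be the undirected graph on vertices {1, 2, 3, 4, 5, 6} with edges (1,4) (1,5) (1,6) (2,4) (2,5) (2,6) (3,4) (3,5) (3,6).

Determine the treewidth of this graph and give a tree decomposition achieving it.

Each bag holds 4 vertices, so the decomposition has width 3, which upper-bounds the treewidth. For the lower bound: the 4 vertex sets {3,5}, {1,6}, {2}, {4} are disjoint, each induces a connected subgraph, and every pair is joined by at least one edge of G. Contracting each set to a single vertex therefore yields K_{4} as a minor, and since treewidth is minor-monotone, tw(G) ≥ tw(K_{4}) = 3. Therefore the treewidth is 3.

Treewidth 3.
One such decomposition:
Bags: B1 = {1, 2, 3, 5}  B2 = {1, 2, 3, 6}  B3 = {1, 2, 3, 4}
Tree: B1–B2, B2–B3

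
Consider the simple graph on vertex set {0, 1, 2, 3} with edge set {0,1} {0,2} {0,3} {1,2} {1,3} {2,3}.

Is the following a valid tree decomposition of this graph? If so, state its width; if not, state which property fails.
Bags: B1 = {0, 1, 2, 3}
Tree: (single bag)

Checking the three conditions: (i) the bags cover all of {0, 1, 2, 3}; (ii) for each edge, some bag contains both endpoints; (iii) the bags containing any fixed vertex form a subtree. All hold, so the decomposition is valid with width 4 − 1 = 3.

Yes; width 3.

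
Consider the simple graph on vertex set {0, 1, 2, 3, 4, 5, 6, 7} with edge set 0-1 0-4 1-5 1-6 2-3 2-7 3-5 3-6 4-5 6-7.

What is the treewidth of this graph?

A width-2 tree decomposition is:
Bags: B1 = {2, 6, 7}  B2 = {2, 3, 6}  B3 = {1, 3, 6}  B4 = {1, 3, 5}  B5 = {0, 1, 5}  B6 = {0, 4, 5}
Tree: B1–B2, B2–B3, B3–B4, B4–B5, B5–B6
Every bag has size at most 3, so the width is 3 − 1 = 2 and tw(G) ≤ 2. For the lower bound, G contains the cycle 7–2–3–6–7, so G is not a forest; only forests have treewidth ≤ 1, hence tw(G) ≥ 2. Hence tw(G) = 2 exactly.

2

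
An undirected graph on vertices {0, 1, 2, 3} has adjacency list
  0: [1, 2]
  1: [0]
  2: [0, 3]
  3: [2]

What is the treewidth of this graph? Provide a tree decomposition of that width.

Every bag has size at most 2, so the width is 2 − 1 = 1 and tw(G) ≤ 1. Since G has at least one edge (e.g. 3–2), it is not an edgeless graph, so tw(G) ≥ 1. Combining the bounds, tw(G) = 1.

Treewidth 1.
Bags: B1 = {2, 3}  B2 = {0, 2}  B3 = {0, 1}
Tree: B1–B2, B2–B3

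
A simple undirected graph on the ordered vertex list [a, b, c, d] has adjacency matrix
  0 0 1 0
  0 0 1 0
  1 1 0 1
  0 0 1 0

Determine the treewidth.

A width-1 tree decomposition is:
Bags: B1 = {a, c}  B2 = {b, c}  B3 = {c, d}
Tree: B1–B2, B2–B3
The largest bag has 2 vertices, giving width 1; this decomposition certifies tw(G) ≤ 1. Since G has at least one edge (e.g. c–a), it is not an edgeless graph, so tw(G) ≥ 1. Hence tw(G) = 1 exactly.

1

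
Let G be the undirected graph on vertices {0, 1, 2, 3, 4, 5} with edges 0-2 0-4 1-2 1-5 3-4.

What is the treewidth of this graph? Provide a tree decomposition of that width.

Treewidth 1.
One optimal decomposition is:
Bags: B1 = {1, 5}  B2 = {1, 2}  B3 = {0, 2}  B4 = {0, 4}  B5 = {3, 4}
Tree: B1–B2, B2–B3, B3–B4, B4–B5

The largest bag has 2 vertices, giving width 1; this decomposition certifies tw(G) ≤ 1. G has an edge, so its treewidth is at least 1. Therefore the treewidth is 1.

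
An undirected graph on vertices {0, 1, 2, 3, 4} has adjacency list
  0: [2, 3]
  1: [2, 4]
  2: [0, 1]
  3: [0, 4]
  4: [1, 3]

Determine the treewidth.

2

A width-2 tree decomposition is:
Bags: B1 = {0, 2, 3}  B2 = {1, 2, 3}  B3 = {1, 3, 4}
Tree: B1–B2, B2–B3
Every bag has size at most 3, so the width is 3 − 1 = 2 and tw(G) ≤ 2. Since 3–0–2–1–4–3 is a cycle in G, G is not acyclic. Forests are exactly the graphs of treewidth ≤ 1, so tw(G) ≥ 2. The upper and lower bounds meet at 2, so that is the treewidth.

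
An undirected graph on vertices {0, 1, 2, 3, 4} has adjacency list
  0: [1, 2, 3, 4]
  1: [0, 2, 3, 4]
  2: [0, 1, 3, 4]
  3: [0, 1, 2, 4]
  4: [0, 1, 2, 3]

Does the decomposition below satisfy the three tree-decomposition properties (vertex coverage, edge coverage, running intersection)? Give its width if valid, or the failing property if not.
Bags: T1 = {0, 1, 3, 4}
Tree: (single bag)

No — vertex 2 appears in no bag.

A tree decomposition must satisfy three properties: every vertex lies in some bag; for every edge, both endpoints lie together in some bag; and for every vertex, the bags containing it form a connected subtree. Here vertex 2 appears in no bag, so the decomposition is invalid.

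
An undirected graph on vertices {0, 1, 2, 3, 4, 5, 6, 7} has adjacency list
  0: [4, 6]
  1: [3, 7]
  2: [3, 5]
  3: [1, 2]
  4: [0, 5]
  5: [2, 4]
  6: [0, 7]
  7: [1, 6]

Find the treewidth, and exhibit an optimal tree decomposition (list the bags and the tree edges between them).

Treewidth 2.
One such decomposition:
Bags: B1 = {2, 4, 5}  B2 = {0, 2, 4}  B3 = {0, 2, 6}  B4 = {2, 6, 7}  B5 = {1, 2, 7}  B6 = {1, 2, 3}
Tree: B1–B2, B2–B3, B3–B4, B4–B5, B5–B6

Each bag holds 3 vertices, so the decomposition has width 2, which upper-bounds the treewidth. For the lower bound, G contains the cycle 2–5–4–0–6–7–1–3–2, so G is not a forest; only forests have treewidth ≤ 1, hence tw(G) ≥ 2. Combining the bounds, tw(G) = 2.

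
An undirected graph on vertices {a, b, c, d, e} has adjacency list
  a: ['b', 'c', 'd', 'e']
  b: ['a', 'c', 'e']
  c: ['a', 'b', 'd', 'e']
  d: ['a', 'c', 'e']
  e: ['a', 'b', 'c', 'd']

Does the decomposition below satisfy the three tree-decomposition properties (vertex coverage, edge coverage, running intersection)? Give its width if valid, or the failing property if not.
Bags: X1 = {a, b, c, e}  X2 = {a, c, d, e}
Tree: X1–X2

Yes; width 3.

Checking the three conditions: (i) the bags cover all of {a, b, c, d, e}; (ii) for each edge, some bag contains both endpoints; (iii) the bags containing any fixed vertex form a subtree. All hold, so the decomposition is valid with width 4 − 1 = 3.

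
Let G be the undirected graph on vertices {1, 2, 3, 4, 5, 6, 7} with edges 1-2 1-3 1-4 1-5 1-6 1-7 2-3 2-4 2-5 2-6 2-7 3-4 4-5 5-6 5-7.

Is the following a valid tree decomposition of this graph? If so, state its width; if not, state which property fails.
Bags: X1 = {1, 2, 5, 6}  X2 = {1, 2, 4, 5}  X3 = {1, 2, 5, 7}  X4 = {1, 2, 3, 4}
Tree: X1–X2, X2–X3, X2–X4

Yes; width 3.

Every vertex of G appears in some bag (union = {1, 2, 3, 4, 5, 6, 7}); every edge is covered by a bag; and for each vertex v the set of bags containing v is connected in the bag tree. The decomposition is therefore valid. The largest bag has 4 vertices, so the width is 3.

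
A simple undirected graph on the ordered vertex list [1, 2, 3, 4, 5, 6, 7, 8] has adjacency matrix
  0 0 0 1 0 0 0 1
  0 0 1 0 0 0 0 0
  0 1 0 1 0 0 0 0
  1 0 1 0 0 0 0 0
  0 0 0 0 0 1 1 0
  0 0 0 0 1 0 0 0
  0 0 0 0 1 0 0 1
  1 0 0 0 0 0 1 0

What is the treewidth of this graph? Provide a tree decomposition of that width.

The largest bag has 2 vertices, giving width 1; this decomposition certifies tw(G) ≤ 1. Any graph with an edge has treewidth ≥ 1, and G has the edge 2–3. The upper and lower bounds meet at 1, so that is the treewidth.

Treewidth 1.
One such decomposition:
Bags: B1 = {2, 3}  B2 = {3, 4}  B3 = {1, 4}  B4 = {1, 8}  B5 = {7, 8}  B6 = {5, 7}  B7 = {5, 6}
Tree: B1–B2, B2–B3, B3–B4, B4–B5, B5–B6, B6–B7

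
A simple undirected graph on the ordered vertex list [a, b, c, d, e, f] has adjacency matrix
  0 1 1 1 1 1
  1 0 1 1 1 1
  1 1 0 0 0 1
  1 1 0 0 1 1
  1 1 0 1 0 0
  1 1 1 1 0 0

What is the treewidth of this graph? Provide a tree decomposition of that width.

The largest bag has 4 vertices, giving width 3; this decomposition certifies tw(G) ≤ 3. For the lower bound, the 4 vertices {a, b, d, e} are pairwise adjacent, and any tree decomposition puts a clique entirely inside one bag — forcing width ≥ 3. The upper and lower bounds meet at 3, so that is the treewidth.

Treewidth 3.
Bags: B1 = {a, b, d, f}  B2 = {a, b, d, e}  B3 = {a, b, c, f}
Tree: B1–B2, B1–B3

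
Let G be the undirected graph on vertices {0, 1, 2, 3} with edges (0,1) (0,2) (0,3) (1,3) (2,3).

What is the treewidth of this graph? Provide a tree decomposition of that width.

Every bag has size at most 3, so the width is 3 − 1 = 2 and tw(G) ≤ 2. Conversely, {0, 1, 3} is a clique of size 3, and the vertices of any clique must share a bag in every tree decomposition; so some bag has ≥ 3 vertices and tw(G) ≥ 2. Hence tw(G) = 2 exactly.

Treewidth 2.
One optimal decomposition is:
Bags: B1 = {0, 1, 3}  B2 = {0, 2, 3}
Tree: B1–B2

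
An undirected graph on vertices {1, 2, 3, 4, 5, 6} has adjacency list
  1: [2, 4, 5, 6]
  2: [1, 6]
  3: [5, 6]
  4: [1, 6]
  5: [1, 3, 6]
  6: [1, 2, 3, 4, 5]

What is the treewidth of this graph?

A width-2 tree decomposition is:
Bags: B1 = {1, 5, 6}  B2 = {3, 5, 6}  B3 = {1, 4, 6}  B4 = {1, 2, 6}
Tree: B1–B2, B1–B3, B1–B4
The largest bag has 3 vertices, giving width 2; this decomposition certifies tw(G) ≤ 2. On the other hand G contains the 3-clique {1, 2, 6}. A clique must lie in a single bag of any decomposition, so no decomposition can have width below 2. Therefore the treewidth is 2.

2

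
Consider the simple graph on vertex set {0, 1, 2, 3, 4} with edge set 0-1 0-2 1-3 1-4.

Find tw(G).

A width-1 tree decomposition is:
Bags: B1 = {1, 4}  B2 = {1, 3}  B3 = {0, 1}  B4 = {0, 2}
Tree: B1–B2, B2–B3, B3–B4
Every bag has size at most 2, so the width is 2 − 1 = 1 and tw(G) ≤ 1. Any graph with an edge has treewidth ≥ 1, and G has the edge 4–1. Hence tw(G) = 1 exactly.

1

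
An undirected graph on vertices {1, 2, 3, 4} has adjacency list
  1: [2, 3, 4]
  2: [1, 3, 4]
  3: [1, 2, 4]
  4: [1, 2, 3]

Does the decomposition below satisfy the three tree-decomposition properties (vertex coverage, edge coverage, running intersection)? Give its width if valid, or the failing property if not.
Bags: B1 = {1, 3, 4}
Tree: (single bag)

A tree decomposition must satisfy three properties: every vertex lies in some bag; for every edge, both endpoints lie together in some bag; and for every vertex, the bags containing it form a connected subtree. Here vertex 2 appears in no bag, so the decomposition is invalid.

No — vertex 2 appears in no bag.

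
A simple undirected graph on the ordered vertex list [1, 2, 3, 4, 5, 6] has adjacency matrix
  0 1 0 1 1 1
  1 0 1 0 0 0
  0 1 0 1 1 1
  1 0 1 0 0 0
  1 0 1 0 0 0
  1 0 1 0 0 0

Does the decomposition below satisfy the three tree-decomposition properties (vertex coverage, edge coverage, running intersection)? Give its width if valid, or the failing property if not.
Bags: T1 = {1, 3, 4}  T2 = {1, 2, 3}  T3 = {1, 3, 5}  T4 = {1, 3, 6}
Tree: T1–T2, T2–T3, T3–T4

Yes; width 2.

Vertex coverage: the bags together contain {1, 2, 3, 4, 5, 6}, the full vertex set. Edge coverage: each edge of G has both endpoints in at least one bag. Running intersection: for every vertex, the bags containing it form a connected subtree. All three properties hold, so this is a valid tree decomposition of width max|bag| − 1 = 2, and hence tw(G) ≤ 2.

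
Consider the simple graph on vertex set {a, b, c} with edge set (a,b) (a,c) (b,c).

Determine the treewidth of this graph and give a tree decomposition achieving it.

Treewidth 2.
Bags: B1 = {a, b, c}
Tree: (single bag)

With just one bag of size 3, the width is 3 − 1 = 2, so tw(G) ≤ 2. On the other hand G contains the 3-clique {a, b, c}. A clique must lie in a single bag of any decomposition, so no decomposition can have width below 2. Therefore the treewidth is 2.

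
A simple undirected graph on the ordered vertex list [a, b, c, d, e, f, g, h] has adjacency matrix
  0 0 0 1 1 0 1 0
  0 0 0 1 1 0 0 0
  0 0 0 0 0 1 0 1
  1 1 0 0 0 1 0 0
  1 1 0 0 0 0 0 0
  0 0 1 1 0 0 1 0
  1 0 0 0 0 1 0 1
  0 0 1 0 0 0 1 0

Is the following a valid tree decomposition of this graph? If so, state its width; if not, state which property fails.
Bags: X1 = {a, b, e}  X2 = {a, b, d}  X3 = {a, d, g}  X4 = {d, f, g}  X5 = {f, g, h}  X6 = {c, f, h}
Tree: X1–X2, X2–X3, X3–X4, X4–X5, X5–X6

Yes; width 2.

Vertex coverage: the bags together contain {a, b, c, d, e, f, g, h}, the full vertex set. Edge coverage: each edge of G has both endpoints in at least one bag. Running intersection: for every vertex, the bags containing it form a connected subtree. All three properties hold, so this is a valid tree decomposition of width max|bag| − 1 = 2, and hence tw(G) ≤ 2.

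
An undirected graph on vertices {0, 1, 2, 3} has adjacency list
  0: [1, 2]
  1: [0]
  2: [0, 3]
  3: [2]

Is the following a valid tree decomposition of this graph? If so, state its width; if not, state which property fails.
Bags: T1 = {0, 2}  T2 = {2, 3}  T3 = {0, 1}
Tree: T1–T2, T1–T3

Yes; width 1.

Checking the three conditions: (i) the bags cover all of {0, 1, 2, 3}; (ii) for each edge, some bag contains both endpoints; (iii) the bags containing any fixed vertex form a subtree. All hold, so the decomposition is valid with width 2 − 1 = 1.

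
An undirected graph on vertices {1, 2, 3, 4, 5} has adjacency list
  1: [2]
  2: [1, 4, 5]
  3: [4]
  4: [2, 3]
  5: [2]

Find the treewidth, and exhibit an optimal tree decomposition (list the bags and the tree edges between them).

Each bag holds 2 vertices, so the decomposition has width 1, which upper-bounds the treewidth. Since G has at least one edge (e.g. 2–5), it is not an edgeless graph, so tw(G) ≥ 1. Combining the bounds, tw(G) = 1.

Treewidth 1.
Bags: B1 = {2, 5}  B2 = {1, 2}  B3 = {2, 4}  B4 = {3, 4}
Tree: B1–B2, B1–B3, B3–B4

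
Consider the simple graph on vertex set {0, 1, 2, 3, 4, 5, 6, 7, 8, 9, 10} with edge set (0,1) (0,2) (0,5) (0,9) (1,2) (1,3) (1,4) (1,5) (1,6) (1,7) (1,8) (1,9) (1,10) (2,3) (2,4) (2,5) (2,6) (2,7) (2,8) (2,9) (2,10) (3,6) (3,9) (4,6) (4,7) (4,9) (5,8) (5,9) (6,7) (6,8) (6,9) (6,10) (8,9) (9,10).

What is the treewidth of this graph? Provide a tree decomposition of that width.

Each bag holds 5 vertices, so the decomposition has width 4, which upper-bounds the treewidth. On the other hand G contains the 5-clique {0, 1, 2, 5, 9}. A clique must lie in a single bag of any decomposition, so no decomposition can have width below 4. Therefore the treewidth is 4.

Treewidth 4.
One such decomposition:
Bags: B1 = {1, 2, 6, 8, 9}  B2 = {1, 2, 4, 6, 9}  B3 = {1, 2, 3, 6, 9}  B4 = {1, 2, 5, 8, 9}  B5 = {1, 2, 6, 9, 10}  B6 = {0, 1, 2, 5, 9}  B7 = {1, 2, 4, 6, 7}
Tree: B1–B2, B1–B3, B1–B4, B2–B5, B4–B6, B2–B7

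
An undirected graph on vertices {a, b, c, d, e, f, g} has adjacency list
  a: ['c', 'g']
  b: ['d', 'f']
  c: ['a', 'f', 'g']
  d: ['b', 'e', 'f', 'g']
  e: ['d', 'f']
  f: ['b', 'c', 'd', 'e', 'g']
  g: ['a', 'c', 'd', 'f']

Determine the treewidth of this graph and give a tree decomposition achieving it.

Treewidth 2.
One optimal decomposition is:
Bags: B1 = {b, d, f}  B2 = {d, f, g}  B3 = {c, f, g}  B4 = {d, e, f}  B5 = {a, c, g}
Tree: B1–B2, B2–B3, B2–B4, B3–B5

The largest bag has 3 vertices, giving width 2; this decomposition certifies tw(G) ≤ 2. For the lower bound, the 3 vertices {a, c, g} are pairwise adjacent, and any tree decomposition puts a clique entirely inside one bag — forcing width ≥ 2. Therefore the treewidth is 2.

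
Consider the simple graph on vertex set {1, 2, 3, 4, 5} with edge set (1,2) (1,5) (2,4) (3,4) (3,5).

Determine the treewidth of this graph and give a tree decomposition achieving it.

The largest bag has 3 vertices, giving width 2; this decomposition certifies tw(G) ≤ 2. For the lower bound, G contains the cycle 1–2–4–3–5–1, so G is not a forest; only forests have treewidth ≤ 1, hence tw(G) ≥ 2. Combining the bounds, tw(G) = 2.

Treewidth 2.
Bags: B1 = {1, 2, 4}  B2 = {1, 3, 4}  B3 = {1, 3, 5}
Tree: B1–B2, B2–B3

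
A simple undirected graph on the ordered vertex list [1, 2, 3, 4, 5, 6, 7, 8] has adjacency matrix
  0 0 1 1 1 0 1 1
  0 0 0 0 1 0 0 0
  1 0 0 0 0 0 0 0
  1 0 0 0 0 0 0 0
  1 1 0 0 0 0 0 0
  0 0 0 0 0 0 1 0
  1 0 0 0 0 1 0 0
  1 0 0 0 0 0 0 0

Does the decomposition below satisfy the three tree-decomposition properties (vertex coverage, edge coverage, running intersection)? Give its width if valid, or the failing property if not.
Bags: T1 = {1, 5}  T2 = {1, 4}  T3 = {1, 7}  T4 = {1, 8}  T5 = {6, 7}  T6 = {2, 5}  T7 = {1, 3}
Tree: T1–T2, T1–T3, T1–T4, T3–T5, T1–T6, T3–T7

Every vertex of G appears in some bag (union = {1, 2, 3, 4, 5, 6, 7, 8}); every edge is covered by a bag; and for each vertex v the set of bags containing v is connected in the bag tree. The decomposition is therefore valid. The largest bag has 2 vertices, so the width is 1.

Yes; width 1.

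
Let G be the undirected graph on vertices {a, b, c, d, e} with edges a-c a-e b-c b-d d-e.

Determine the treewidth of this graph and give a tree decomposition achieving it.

Treewidth 2.
One optimal decomposition is:
Bags: B1 = {a, b, c}  B2 = {a, b, e}  B3 = {b, d, e}
Tree: B1–B2, B2–B3

The largest bag has 3 vertices, giving width 2; this decomposition certifies tw(G) ≤ 2. For the lower bound, G contains the cycle b–c–a–e–d–b, so G is not a forest; only forests have treewidth ≤ 1, hence tw(G) ≥ 2. The upper and lower bounds meet at 2, so that is the treewidth.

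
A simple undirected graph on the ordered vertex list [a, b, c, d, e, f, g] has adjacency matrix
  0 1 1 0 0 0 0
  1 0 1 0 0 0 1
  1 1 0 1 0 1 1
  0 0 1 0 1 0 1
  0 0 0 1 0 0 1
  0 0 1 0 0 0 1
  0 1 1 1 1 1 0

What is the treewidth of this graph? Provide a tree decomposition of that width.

Treewidth 2.
One such decomposition:
Bags: B1 = {b, c, g}  B2 = {a, b, c}  B3 = {c, d, g}  B4 = {c, f, g}  B5 = {d, e, g}
Tree: B1–B2, B1–B3, B1–B4, B3–B5

Every bag has size at most 3, so the width is 3 − 1 = 2 and tw(G) ≤ 2. For the lower bound, the 3 vertices {d, e, g} are pairwise adjacent, and any tree decomposition puts a clique entirely inside one bag — forcing width ≥ 2. The upper and lower bounds meet at 2, so that is the treewidth.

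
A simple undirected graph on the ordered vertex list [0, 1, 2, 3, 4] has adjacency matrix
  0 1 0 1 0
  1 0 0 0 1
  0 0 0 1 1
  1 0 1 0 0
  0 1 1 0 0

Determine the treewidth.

2

A width-2 tree decomposition is:
Bags: B1 = {0, 1, 3}  B2 = {1, 2, 3}  B3 = {1, 2, 4}
Tree: B1–B2, B2–B3
The largest bag has 3 vertices, giving width 2; this decomposition certifies tw(G) ≤ 2. Since 1–0–3–2–4–1 is a cycle in G, G is not acyclic. Forests are exactly the graphs of treewidth ≤ 1, so tw(G) ≥ 2. Hence tw(G) = 2 exactly.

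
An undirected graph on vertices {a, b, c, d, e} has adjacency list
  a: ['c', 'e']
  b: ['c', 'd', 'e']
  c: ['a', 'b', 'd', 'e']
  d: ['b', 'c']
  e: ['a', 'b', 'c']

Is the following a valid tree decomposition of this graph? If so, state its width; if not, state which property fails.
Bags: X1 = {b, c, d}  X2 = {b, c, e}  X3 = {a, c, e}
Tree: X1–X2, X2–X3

Yes; width 2.

Every vertex of G appears in some bag (union = {a, b, c, d, e}); every edge is covered by a bag; and for each vertex v the set of bags containing v is connected in the bag tree. The decomposition is therefore valid. The largest bag has 3 vertices, so the width is 2.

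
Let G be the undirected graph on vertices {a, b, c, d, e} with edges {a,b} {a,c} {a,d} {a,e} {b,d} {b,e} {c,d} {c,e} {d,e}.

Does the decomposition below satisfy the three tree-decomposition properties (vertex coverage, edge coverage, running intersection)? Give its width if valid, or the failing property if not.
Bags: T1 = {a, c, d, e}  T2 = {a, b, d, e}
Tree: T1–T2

Yes; width 3.

Every vertex of G appears in some bag (union = {a, b, c, d, e}); every edge is covered by a bag; and for each vertex v the set of bags containing v is connected in the bag tree. The decomposition is therefore valid. The largest bag has 4 vertices, so the width is 3.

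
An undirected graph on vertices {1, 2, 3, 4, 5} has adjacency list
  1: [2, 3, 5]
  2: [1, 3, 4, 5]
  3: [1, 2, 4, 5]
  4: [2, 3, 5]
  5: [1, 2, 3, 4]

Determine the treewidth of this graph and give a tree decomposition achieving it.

Each bag holds 4 vertices, so the decomposition has width 3, which upper-bounds the treewidth. On the other hand G contains the 4-clique {1, 2, 3, 5}. A clique must lie in a single bag of any decomposition, so no decomposition can have width below 3. The upper and lower bounds meet at 3, so that is the treewidth.

Treewidth 3.
One such decomposition:
Bags: B1 = {2, 3, 4, 5}  B2 = {1, 2, 3, 5}
Tree: B1–B2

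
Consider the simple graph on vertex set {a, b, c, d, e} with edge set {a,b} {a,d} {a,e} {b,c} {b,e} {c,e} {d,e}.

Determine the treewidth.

2

A width-2 tree decomposition is:
Bags: B1 = {a, b, e}  B2 = {b, c, e}  B3 = {a, d, e}
Tree: B1–B2, B1–B3
The largest bag has 3 vertices, giving width 2; this decomposition certifies tw(G) ≤ 2. On the other hand G contains the 3-clique {b, c, e}. A clique must lie in a single bag of any decomposition, so no decomposition can have width below 2. Combining the bounds, tw(G) = 2.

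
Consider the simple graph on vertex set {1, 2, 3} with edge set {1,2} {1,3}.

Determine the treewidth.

1

A width-1 tree decomposition is:
Bags: B1 = {1, 2}  B2 = {1, 3}
Tree: B1–B2
The largest bag has 2 vertices, giving width 1; this decomposition certifies tw(G) ≤ 1. Any graph with an edge has treewidth ≥ 1, and G has the edge 1–2. Therefore the treewidth is 1.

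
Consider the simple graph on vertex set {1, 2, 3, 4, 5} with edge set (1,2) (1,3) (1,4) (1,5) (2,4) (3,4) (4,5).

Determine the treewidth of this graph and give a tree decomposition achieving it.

Treewidth 2.
One such decomposition:
Bags: B1 = {1, 3, 4}  B2 = {1, 4, 5}  B3 = {1, 2, 4}
Tree: B1–B2, B1–B3

Each bag holds 3 vertices, so the decomposition has width 2, which upper-bounds the treewidth. On the other hand G contains the 3-clique {1, 2, 4}. A clique must lie in a single bag of any decomposition, so no decomposition can have width below 2. The upper and lower bounds meet at 2, so that is the treewidth.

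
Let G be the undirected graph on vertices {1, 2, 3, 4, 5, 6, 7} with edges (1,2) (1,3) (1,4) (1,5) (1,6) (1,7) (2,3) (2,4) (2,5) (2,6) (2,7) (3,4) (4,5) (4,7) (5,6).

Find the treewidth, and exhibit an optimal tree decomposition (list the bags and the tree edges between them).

The largest bag has 4 vertices, giving width 3; this decomposition certifies tw(G) ≤ 3. Conversely, {1, 2, 3, 4} is a clique of size 4, and the vertices of any clique must share a bag in every tree decomposition; so some bag has ≥ 4 vertices and tw(G) ≥ 3. Therefore the treewidth is 3.

Treewidth 3.
One such decomposition:
Bags: B1 = {1, 2, 4, 5}  B2 = {1, 2, 3, 4}  B3 = {1, 2, 4, 7}  B4 = {1, 2, 5, 6}
Tree: B1–B2, B2–B3, B1–B4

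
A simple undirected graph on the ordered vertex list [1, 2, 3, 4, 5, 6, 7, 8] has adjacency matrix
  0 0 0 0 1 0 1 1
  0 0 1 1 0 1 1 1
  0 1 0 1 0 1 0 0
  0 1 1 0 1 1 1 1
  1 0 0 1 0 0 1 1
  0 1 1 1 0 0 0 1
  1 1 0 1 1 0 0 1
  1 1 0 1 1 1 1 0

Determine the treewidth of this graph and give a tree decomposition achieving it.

The largest bag has 4 vertices, giving width 3; this decomposition certifies tw(G) ≤ 3. For the lower bound, the 4 vertices {1, 5, 7, 8} are pairwise adjacent, and any tree decomposition puts a clique entirely inside one bag — forcing width ≥ 3. Hence tw(G) = 3 exactly.

Treewidth 3.
Bags: B1 = {4, 5, 7, 8}  B2 = {2, 4, 7, 8}  B3 = {1, 5, 7, 8}  B4 = {2, 4, 6, 8}  B5 = {2, 3, 4, 6}
Tree: B1–B2, B1–B3, B2–B4, B4–B5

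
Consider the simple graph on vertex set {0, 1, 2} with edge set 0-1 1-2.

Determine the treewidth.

A width-1 tree decomposition is:
Bags: B1 = {0, 1}  B2 = {1, 2}
Tree: B1–B2
Each bag holds 2 vertices, so the decomposition has width 1, which upper-bounds the treewidth. Since G has at least one edge (e.g. 0–1), it is not an edgeless graph, so tw(G) ≥ 1. Therefore the treewidth is 1.

1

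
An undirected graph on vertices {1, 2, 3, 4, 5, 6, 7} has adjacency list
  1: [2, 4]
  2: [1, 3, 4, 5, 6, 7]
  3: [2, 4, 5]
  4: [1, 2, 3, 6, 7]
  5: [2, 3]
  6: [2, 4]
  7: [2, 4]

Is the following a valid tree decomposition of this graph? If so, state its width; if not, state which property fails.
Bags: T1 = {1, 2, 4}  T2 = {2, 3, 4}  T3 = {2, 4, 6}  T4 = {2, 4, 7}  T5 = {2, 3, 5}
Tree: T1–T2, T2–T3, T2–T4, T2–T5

Yes; width 2.

Checking the three conditions: (i) the bags cover all of {1, 2, 3, 4, 5, 6, 7}; (ii) for each edge, some bag contains both endpoints; (iii) the bags containing any fixed vertex form a subtree. All hold, so the decomposition is valid with width 3 − 1 = 2.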